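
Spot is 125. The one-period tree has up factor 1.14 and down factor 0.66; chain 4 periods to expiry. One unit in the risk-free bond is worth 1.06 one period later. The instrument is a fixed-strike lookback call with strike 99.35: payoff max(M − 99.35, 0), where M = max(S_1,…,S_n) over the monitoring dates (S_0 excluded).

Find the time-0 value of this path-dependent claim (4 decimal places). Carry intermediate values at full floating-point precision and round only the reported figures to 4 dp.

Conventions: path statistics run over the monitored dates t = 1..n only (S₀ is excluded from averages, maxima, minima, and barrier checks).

Set p* = 0.8333 (from d < R < u); the path-dependent value is the discounted p*-expectation over all price paths.
Enumerate all 2^4 = 16 price paths (U = up ×1.14, D = down ×0.66); each path with k up-moves has probability p*^k·(1−p*)^(4−k).
DDDD: M=82.5000, payoff=0.0000, prob=0.000772
UDDD: M=142.5000, payoff=43.1500, prob=0.003858
DUDD: M=94.0500, payoff=0.0000, prob=0.003858
UUDD: M=162.4500, payoff=63.1000, prob=0.019290
DDUD: M=82.5000, payoff=0.0000, prob=0.003858
UDUD: M=142.5000, payoff=43.1500, prob=0.019290
DUUD: M=107.2170, payoff=7.8670, prob=0.019290
UUUD: M=185.1930, payoff=85.8430, prob=0.096451
DDDU: M=82.5000, payoff=0.0000, prob=0.003858
UDDU: M=142.5000, payoff=43.1500, prob=0.019290
DUDU: M=94.0500, payoff=0.0000, prob=0.019290
UUDU: M=162.4500, payoff=63.1000, prob=0.096451
DDUU: M=82.5000, payoff=0.0000, prob=0.019290
UDUU: M=142.5000, payoff=43.1500, prob=0.096451
DUUU: M=122.2274, payoff=22.8774, prob=0.096451
UUUU: M=211.1200, payoff=111.7700, prob=0.482253
Price = Σ prob·payoff / R^4 = 77.835637 / 1.262477 = 61.6531

price = 61.6531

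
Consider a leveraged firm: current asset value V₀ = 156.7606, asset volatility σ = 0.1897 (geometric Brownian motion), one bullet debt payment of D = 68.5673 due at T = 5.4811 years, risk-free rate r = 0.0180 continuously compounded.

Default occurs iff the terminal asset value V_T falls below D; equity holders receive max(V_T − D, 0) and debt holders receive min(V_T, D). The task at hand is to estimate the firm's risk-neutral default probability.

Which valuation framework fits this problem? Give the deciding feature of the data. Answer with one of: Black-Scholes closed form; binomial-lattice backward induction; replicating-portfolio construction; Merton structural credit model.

framework: Merton structural credit model

Key observation: with the firm-asset dynamics (V₀ = 156.7606) and a single zero-coupon liability of face 68.5673 given, debt value, spread, and default probability all derive from the option view of the balance sheet.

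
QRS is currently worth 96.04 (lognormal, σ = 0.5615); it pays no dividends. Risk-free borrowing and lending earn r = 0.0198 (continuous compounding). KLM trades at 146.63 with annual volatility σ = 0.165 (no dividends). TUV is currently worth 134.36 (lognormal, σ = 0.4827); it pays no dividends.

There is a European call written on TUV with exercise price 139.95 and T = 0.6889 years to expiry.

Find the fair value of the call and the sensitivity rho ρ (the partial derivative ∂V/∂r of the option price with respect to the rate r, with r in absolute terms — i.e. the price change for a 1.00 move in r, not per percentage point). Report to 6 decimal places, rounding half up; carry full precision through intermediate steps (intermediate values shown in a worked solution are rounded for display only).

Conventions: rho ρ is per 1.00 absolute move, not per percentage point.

price = 19.827462
ρ = 37.504141

σ√T = 0.4827·√0.6889 = 0.400641
d₁ = (ln(S/K) + (r+σ²/2)T) / (σ√T) = (ln(134.36/139.95) + (0.0198+0.4827²/2)·0.6889) / 0.400641 = (-0.040762 + 0.093897) / 0.400641 = 0.132623
d₂ = d₁ − σ√T = 0.132623 − 0.400641 = -0.268018
e^{−rT} = 0.986452
N(d₁) = 0.552754,  N(d₂) = 0.394343
Call price V = S·N(d₁) − K·e^{−rT}·N(d₂) = 74.268080 − 54.440618 = 19.827462
ρ = K·T·e^{−rT}·N(d₂) = 37.504141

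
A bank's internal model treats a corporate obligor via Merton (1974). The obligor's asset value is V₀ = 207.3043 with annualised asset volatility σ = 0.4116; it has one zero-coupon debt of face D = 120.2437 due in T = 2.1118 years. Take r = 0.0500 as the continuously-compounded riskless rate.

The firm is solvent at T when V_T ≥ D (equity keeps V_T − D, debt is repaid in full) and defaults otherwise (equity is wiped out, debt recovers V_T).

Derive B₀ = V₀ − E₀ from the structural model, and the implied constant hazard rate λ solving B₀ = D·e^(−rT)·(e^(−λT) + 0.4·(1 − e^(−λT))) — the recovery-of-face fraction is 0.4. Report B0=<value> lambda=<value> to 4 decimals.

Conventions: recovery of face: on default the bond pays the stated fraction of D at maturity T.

Apply the equity-as-call identities (strike 120.2437, horizon 2.1118 years):
d₁ = [ln(V₀/D) + (r + σ²/2)T] / (σ√T)
   = [ln(207.3043/120.2437) + (0.0500 + 0.5·0.4116²)·2.1118] / (0.4116·√2.1118)
   = [0.544667 + 0.284475] / 0.598139 = 1.386204
d₂ = d₁ − σ√T = 1.386204 − 0.598139 = 0.788066
N(d₁) = 0.917158,  N(d₂) = 0.784671,  e^(−rT) = 0.899793
E₀ = V₀·N(d₁) − D·e^(−rT)·N(d₂)
   = 207.3043·0.917158 − 120.2437·0.899793·0.784671 = 105.233669
B₀ = V₀ − E₀ = 207.3043 − 105.233669 = 102.070631
e^(−λT) = (B₀·e^(rT)/D − 0.4)/(1 − 0.4) = (102.0706·1.111366/120.2437 − 0.4)/0.6 = 0.90566529
λ = −ln(0.90566529)/2.1118 = 0.046920

B0=102.0706 lambda=0.0469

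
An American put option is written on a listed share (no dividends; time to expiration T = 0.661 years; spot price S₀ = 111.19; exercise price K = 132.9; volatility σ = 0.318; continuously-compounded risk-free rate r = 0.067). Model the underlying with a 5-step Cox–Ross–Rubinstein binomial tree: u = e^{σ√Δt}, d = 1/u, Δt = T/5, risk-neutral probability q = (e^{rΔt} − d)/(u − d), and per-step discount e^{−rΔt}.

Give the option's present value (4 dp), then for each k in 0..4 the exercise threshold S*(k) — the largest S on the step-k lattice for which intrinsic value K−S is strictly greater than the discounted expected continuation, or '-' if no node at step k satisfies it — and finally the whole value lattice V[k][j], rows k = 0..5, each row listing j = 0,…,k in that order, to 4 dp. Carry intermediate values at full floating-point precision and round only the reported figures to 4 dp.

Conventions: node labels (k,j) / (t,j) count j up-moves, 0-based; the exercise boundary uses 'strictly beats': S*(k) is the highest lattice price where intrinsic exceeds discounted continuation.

price = 23.8528
boundary = - 99.0493 88.2342 99.0493 111.1900
tree:
23.8528
33.8507 14.6448
44.6658 22.7892 7.0604
54.2999 33.8507 12.5387 1.9100
62.8822 44.6658 21.7100 3.9288 0.0000
70.5273 54.2999 33.8507 8.0812 0.0000 0.0000

Δt=0.13220  u=1.12257  d=0.89081  q=0.50951  discount=0.99118
step 5 (expiry): payoffs max(K−S,0) = 70.5273 54.2999 33.8507 8.0812 0.0000 0.0000
step 4: (k=4,j=0): S=70.0178, K−S=62.8822, hold=61.7102 ⇒ V=62.8822 exercise | (k=4,j=1): S=88.2342, K−S=44.6658, hold=43.4938 ⇒ V=44.6658 exercise | (k=4,j=2): S=111.1900, K−S=21.7100, hold=20.5380 ⇒ V=21.7100 exercise | (k=4,j=3): S=140.1181, K−S=0.0000, hold=3.9288 ⇒ V=3.9288 continue | (k=4,j=4): S=176.5724, K−S=0.0000, hold=0.0000 ⇒ V=0.0000 continue  boundary S*=111.1900
step 3: (k=3,j=0): S=78.6001, K−S=54.2999, hold=53.1280 ⇒ V=54.2999 exercise | (k=3,j=1): S=99.0493, K−S=33.8507, hold=32.6787 ⇒ V=33.8507 exercise | (k=3,j=2): S=124.8188, K−S=8.0812, hold=12.5387 ⇒ V=12.5387 continue | (k=3,j=3): S=157.2927, K−S=0.0000, hold=1.9100 ⇒ V=1.9100 continue  boundary S*=99.0493
step 2: (k=2,j=0): S=88.2342, K−S=44.6658, hold=43.4938 ⇒ V=44.6658 exercise | (k=2,j=1): S=111.1900, K−S=21.7100, hold=22.7892 ⇒ V=22.7892 continue | (k=2,j=2): S=140.1181, K−S=0.0000, hold=7.0604 ⇒ V=7.0604 continue  boundary S*=88.2342
step 1: (k=1,j=0): S=99.0493, K−S=33.8507, hold=33.2237 ⇒ V=33.8507 exercise | (k=1,j=1): S=124.8188, K−S=8.0812, hold=14.6448 ⇒ V=14.6448 continue  boundary S*=99.0493
step 0: (k=0,j=0): S=111.1900, K−S=21.7100, hold=23.8528 ⇒ V=23.8528 continue  boundary S*=-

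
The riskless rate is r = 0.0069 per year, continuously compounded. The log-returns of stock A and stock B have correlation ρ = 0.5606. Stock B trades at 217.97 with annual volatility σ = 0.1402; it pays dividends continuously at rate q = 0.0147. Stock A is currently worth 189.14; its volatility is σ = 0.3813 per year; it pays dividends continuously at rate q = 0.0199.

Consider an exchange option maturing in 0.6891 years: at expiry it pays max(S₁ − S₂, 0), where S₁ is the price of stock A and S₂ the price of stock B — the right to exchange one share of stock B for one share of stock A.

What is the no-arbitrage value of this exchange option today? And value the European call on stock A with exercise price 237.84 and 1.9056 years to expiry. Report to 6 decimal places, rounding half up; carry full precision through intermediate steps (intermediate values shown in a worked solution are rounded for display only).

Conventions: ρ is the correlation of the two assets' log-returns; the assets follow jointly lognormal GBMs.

σ_eff = √(σ₁² + σ₂² − 2ρσ₁σ₂) = √(0.3813² + 0.1402² − 2·0.5606·0.3813·0.1402) = 0.324204
d₁ = (ln(S₁/S₂) + (q₂ − q₁ + σ_eff²/2)T) / (σ_eff√T) = (ln(189.14/217.97) + (0.0147 − 0.0199 + 0.052554)·0.6891) / 0.269128 = -0.405896
d₂ = d₁ − σ_eff√T = -0.405896 − 0.269128 = -0.675025
N(d₁) = 0.342409,  N(d₂) = 0.249830
V = S₁·e^{−q₁T}·N(d₁) − S₂·e^{−q₂T}·N(d₂) = 63.881285 − 53.906625 = 9.974661
[vanilla: stock A call K=237.84]
σ√T = 0.3813·√1.9056 = 0.526360
d₁ = (ln(S/K) + (r−q+σ²/2)T) / (σ√T) = (ln(189.14/237.84) + (0.0069−0.0199+0.3813²/2)·1.9056) / 0.526360 = (-0.229111 + 0.113754) / 0.526360 = -0.219158
d₂ = d₁ − σ√T = -0.219158 − 0.526360 = -0.745518
e^{−rT} = 0.986937
e^{−qT} = 0.962789
N(d₁) = 0.413263,  N(d₂) = 0.227979
price = S·e^{−qT}·N(d₁) − K·e^{−rT}·N(d₂) = 75.256004 − 53.514298 = 21.741706

exchange price = 9.974661
price(stock A call K=237.84) = 21.741706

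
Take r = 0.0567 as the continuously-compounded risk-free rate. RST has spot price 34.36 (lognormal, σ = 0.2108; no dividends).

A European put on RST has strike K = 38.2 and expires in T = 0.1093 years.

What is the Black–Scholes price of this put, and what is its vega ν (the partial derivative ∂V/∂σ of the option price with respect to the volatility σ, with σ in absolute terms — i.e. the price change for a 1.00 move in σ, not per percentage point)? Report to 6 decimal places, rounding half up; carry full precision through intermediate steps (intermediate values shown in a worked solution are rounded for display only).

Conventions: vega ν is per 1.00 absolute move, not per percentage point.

price = 3.690085
ν = 1.709454

σ√T = 0.2108·√0.1093 = 0.069692
d₁ = (ln(S/K) + (r+σ²/2)T) / (σ√T) = (ln(34.36/38.2) + (0.0567+0.2108²/2)·0.1093) / 0.069692 = (-0.105942 + 0.008626) / 0.069692 = -1.396389
d₂ = d₁ − σ√T = -1.396389 − 0.069692 = -1.466081
e^{−rT} = 0.993822
N(−d₁) = 0.918701,  N(−d₂) = 0.928687
Put price V = K·e^{−rT}·N(−d₂) − S·N(−d₁) = 35.256663 − 31.566577 = 3.690085
φ(d₁) = (1/√(2π))·e^{−d₁²/2} = 0.150485
ν = S·φ(d₁)·√T = 1.709454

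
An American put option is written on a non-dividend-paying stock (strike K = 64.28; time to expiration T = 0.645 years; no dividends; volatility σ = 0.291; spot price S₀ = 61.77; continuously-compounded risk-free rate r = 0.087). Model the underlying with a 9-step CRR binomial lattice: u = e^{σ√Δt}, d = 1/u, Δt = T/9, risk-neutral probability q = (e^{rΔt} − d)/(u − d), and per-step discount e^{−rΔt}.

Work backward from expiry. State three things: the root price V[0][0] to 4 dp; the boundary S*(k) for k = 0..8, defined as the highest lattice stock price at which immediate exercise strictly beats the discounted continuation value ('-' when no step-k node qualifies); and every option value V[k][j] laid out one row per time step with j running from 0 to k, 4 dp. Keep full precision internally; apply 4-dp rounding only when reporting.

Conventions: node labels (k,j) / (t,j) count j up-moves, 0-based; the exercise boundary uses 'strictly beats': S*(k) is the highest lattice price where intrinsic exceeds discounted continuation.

price = 5.7357
boundary = - - - 48.8967 52.8582 48.8967 52.8582 48.8967 52.8582
tree:
5.7357
8.2361 3.5024
11.4562 5.3703 1.8247
15.3833 7.9780 3.0338 0.7334
19.0479 11.4218 4.9030 1.3492 0.1752
22.4378 15.3833 7.6498 2.4329 0.3677 0.0000
25.5737 19.0479 11.4218 4.2687 0.7718 0.0000 0.0000
28.4746 22.4378 15.3833 7.2009 1.6202 0.0000 0.0000 0.0000
31.1580 25.5737 19.0479 11.4218 3.4011 0.0000 0.0000 0.0000 0.0000
33.6403 28.4746 22.4378 15.3833 7.1394 0.0000 0.0000 0.0000 0.0000 0.0000

params: Δt=0.07167 u=1.08102 d=0.92505 q=0.52064 e^(-rΔt)=0.99378
t_9 payoffs: 33.6403 28.4746 22.4378 15.3833 7.1394 0.0000 0.0000 0.0000 0.0000 0.0000
t_8: node(8,0) S=33.1220 payoff=31.1580 vs cont=30.7585 → 31.1580 [stop]  node(8,1) S=38.7063 payoff=25.5737 vs cont=25.1742 → 25.5737 [stop]  node(8,2) S=45.2321 payoff=19.0479 vs cont=18.6483 → 19.0479 [stop]  node(8,3) S=52.8582 payoff=11.4218 vs cont=11.0223 → 11.4218 [stop]  node(8,4) S=61.7700 payoff=2.5100 vs cont=3.4011 → 3.4011 [wait]  node(8,5) S=72.1843 payoff=0.0000 vs cont=0.0000 → 0.0000 [wait]  node(8,6) S=84.3545 payoff=0.0000 vs cont=0.0000 → 0.0000 [wait]  node(8,7) S=98.5765 payoff=0.0000 vs cont=0.0000 → 0.0000 [wait]  node(8,8) S=115.1964 payoff=0.0000 vs cont=0.0000 → 0.0000 [wait]  ⇒ S*(8)=52.8582
t_7: node(7,0) S=35.8054 payoff=28.4746 vs cont=28.0750 → 28.4746 [stop]  node(7,1) S=41.8422 payoff=22.4378 vs cont=22.0383 → 22.4378 [stop]  node(7,2) S=48.8967 payoff=15.3833 vs cont=14.9837 → 15.3833 [stop]  node(7,3) S=57.1406 payoff=7.1394 vs cont=7.2009 → 7.2009 [wait]  node(7,4) S=66.7744 payoff=0.0000 vs cont=1.6202 → 1.6202 [wait]  node(7,5) S=78.0325 payoff=0.0000 vs cont=0.0000 → 0.0000 [wait]  node(7,6) S=91.1887 payoff=0.0000 vs cont=0.0000 → 0.0000 [wait]  node(7,7) S=106.5629 payoff=0.0000 vs cont=0.0000 → 0.0000 [wait]  ⇒ S*(7)=48.8967
t_6: node(6,0) S=38.7063 payoff=25.5737 vs cont=25.1742 → 25.5737 [stop]  node(6,1) S=45.2321 payoff=19.0479 vs cont=18.6483 → 19.0479 [stop]  node(6,2) S=52.8582 payoff=11.4218 vs cont=11.0541 → 11.4218 [stop]  node(6,3) S=61.7700 payoff=2.5100 vs cont=4.2687 → 4.2687 [wait]  node(6,4) S=72.1843 payoff=0.0000 vs cont=0.7718 → 0.7718 [wait]  node(6,5) S=84.3545 payoff=0.0000 vs cont=0.0000 → 0.0000 [wait]  node(6,6) S=98.5765 payoff=0.0000 vs cont=0.0000 → 0.0000 [wait]  ⇒ S*(6)=52.8582
t_5: node(5,0) S=41.8422 payoff=22.4378 vs cont=22.0383 → 22.4378 [stop]  node(5,1) S=48.8967 payoff=15.3833 vs cont=14.9837 → 15.3833 [stop]  node(5,2) S=57.1406 payoff=7.1394 vs cont=7.6498 → 7.6498 [wait]  node(5,3) S=66.7744 payoff=0.0000 vs cont=2.4329 → 2.4329 [wait]  node(5,4) S=78.0325 payoff=0.0000 vs cont=0.3677 → 0.3677 [wait]  node(5,5) S=91.1887 payoff=0.0000 vs cont=0.0000 → 0.0000 [wait]  ⇒ S*(5)=48.8967
t_4: node(4,0) S=45.2321 payoff=19.0479 vs cont=18.6483 → 19.0479 [stop]  node(4,1) S=52.8582 payoff=11.4218 vs cont=11.2864 → 11.4218 [stop]  node(4,2) S=61.7700 payoff=2.5100 vs cont=4.9030 → 4.9030 [wait]  node(4,3) S=72.1843 payoff=0.0000 vs cont=1.3492 → 1.3492 [wait]  node(4,4) S=84.3545 payoff=0.0000 vs cont=0.1752 → 0.1752 [wait]  ⇒ S*(4)=52.8582
t_3: node(3,0) S=48.8967 payoff=15.3833 vs cont=14.9837 → 15.3833 [stop]  node(3,1) S=57.1406 payoff=7.1394 vs cont=7.9780 → 7.9780 [wait]  node(3,2) S=66.7744 payoff=0.0000 vs cont=3.0338 → 3.0338 [wait]  node(3,3) S=78.0325 payoff=0.0000 vs cont=0.7334 → 0.7334 [wait]  ⇒ S*(3)=48.8967
t_2: node(2,0) S=52.8582 payoff=11.4218 vs cont=11.4562 → 11.4562 [wait]  node(2,1) S=61.7700 payoff=2.5100 vs cont=5.3703 → 5.3703 [wait]  node(2,2) S=72.1843 payoff=0.0000 vs cont=1.8247 → 1.8247 [wait]  ⇒ S*(2)=-
t_1: node(1,0) S=57.1406 payoff=7.1394 vs cont=8.2361 → 8.2361 [wait]  node(1,1) S=66.7744 payoff=0.0000 vs cont=3.5024 → 3.5024 [wait]  ⇒ S*(1)=-
t_0: node(0,0) S=61.7700 payoff=2.5100 vs cont=5.7357 → 5.7357 [wait]  ⇒ S*(0)=-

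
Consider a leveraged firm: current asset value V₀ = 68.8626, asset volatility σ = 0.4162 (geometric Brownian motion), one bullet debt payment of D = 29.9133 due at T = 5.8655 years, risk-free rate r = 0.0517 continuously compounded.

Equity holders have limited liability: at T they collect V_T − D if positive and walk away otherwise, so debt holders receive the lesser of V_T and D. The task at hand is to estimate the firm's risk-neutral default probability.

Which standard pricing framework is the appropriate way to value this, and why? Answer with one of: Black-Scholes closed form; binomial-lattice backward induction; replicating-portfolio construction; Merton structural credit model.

framework: Merton structural credit model

Key observation: assets follow a GBM and default happens iff V_T < 29.9133; valuing claims on that split (equity as a call, risky debt as the residual) is the structural model's definition.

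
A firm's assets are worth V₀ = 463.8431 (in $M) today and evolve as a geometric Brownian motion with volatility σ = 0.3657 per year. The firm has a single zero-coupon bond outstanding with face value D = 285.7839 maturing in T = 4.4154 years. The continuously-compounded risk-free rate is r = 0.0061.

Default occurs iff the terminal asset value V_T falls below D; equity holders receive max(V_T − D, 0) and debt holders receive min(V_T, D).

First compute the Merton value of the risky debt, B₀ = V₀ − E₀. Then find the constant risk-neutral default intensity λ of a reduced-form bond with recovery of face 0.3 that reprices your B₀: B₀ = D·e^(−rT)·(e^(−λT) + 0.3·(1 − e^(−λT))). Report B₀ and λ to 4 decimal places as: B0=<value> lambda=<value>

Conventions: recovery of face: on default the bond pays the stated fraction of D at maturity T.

Equity is a call on the firm's assets struck at D = 285.7839:
d₁ = [ln(V₀/D) + (r + σ²/2)T] / (σ√T)
   = [ln(463.8431/285.7839) + (0.0061 + 0.5·0.3657²)·4.4154] / (0.3657·√4.4154)
   = [0.484310 + 0.322184] / 0.768440 = 1.049522
d₂ = d₁ − σ√T = 1.049522 − 0.768440 = 0.281082
N(d₁) = 0.853031,  N(d₂) = 0.610676,  e^(−rT) = 0.973426
E₀ = V₀·N(d₁) − D·e^(−rT)·N(d₂)
   = 463.8431·0.853031 − 285.7839·0.973426·0.610676 = 225.788936
B₀ = V₀ − E₀ = 463.8431 − 225.788936 = 238.054164
e^(−λT) = (B₀·e^(rT)/D − 0.3)/(1 − 0.3) = (238.0542·1.027300/285.7839 − 0.3)/0.7 = 0.79389604
λ = −ln(0.79389604)/4.4154 = 0.052272

B0=238.0542 lambda=0.0523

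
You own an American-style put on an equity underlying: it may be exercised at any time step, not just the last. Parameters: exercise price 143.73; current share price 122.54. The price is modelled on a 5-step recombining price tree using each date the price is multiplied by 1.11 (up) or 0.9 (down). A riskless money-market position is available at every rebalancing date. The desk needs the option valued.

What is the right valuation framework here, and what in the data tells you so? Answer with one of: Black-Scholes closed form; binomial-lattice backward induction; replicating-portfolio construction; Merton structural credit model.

Key observation: with exercise allowed before expiry on a discrete up/down model (5 steps from spot 122.54), the strike-143.73 put's value must be rolled back through the tree testing early exercise at each node.

framework: binomial-lattice backward induction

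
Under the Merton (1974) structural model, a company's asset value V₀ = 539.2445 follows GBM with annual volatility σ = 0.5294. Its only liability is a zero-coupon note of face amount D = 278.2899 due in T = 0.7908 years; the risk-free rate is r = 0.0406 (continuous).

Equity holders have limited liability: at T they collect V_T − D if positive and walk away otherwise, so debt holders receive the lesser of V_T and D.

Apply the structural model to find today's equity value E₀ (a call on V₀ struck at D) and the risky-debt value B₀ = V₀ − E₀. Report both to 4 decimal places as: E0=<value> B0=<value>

With assets at 539.2445 and a single debt payment of 278.2899 at 0.7908 years:
d₁ = [ln(V₀/D) + (r + σ²/2)T] / (σ√T)
   = [ln(539.2445/278.2899) + (0.0406 + 0.5·0.5294²)·0.7908] / (0.5294·√0.7908)
   = [0.661506 + 0.142923] / 0.470779 = 1.708718
d₂ = d₁ − σ√T = 1.708718 − 0.470779 = 1.237938
N(d₁) = 0.956248,  N(d₂) = 0.892131,  e^(−rT) = 0.968403
E₀ = V₀·N(d₁) − D·e^(−rT)·N(d₂)
   = 539.2445·0.956248 − 278.2899·0.968403·0.892131 = 275.225252
B₀ = V₀ − E₀ = 539.2445 − 275.225252 = 264.019248

E0=275.2253 B0=264.0192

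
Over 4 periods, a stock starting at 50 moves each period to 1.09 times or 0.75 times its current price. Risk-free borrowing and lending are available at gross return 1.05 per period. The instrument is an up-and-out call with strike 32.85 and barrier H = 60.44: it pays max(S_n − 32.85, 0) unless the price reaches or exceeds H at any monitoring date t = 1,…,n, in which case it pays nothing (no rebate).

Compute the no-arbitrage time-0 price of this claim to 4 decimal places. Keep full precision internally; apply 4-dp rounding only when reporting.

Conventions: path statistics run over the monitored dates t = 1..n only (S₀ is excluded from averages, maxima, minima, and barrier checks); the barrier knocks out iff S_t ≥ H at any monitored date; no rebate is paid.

price = 3.1644

Risk-neutral up-probability p* = (R−d)/(u−d) = (1.05−0.75)/(1.09−0.75) = 0.8824; the claim prices as the p*-weighted sum of path payoffs discounted by R^4.
Enumerate all 2^4 = 16 price paths (U = up ×1.09, D = down ×0.75); each path with k up-moves has probability p*^k·(1−p*)^(4−k).
DDDD: M=37.5000, payoff=0.0000, prob=0.000192
UDDD: M=54.5000, payoff=0.0000, prob=0.001437
DUDD: M=40.8750, payoff=0.0000, prob=0.001437
UUDD: M=59.4050, payoff=0.5653, prob=0.010776
DDUD: M=37.5000, payoff=0.0000, prob=0.001437
UDUD: M=54.5000, payoff=0.5653, prob=0.010776
DUUD: M=44.5538, payoff=0.5653, prob=0.010776
UUUD: M=64.7515, payoff=0.0000, prob=0.080818
DDDU: M=37.5000, payoff=0.0000, prob=0.001437
UDDU: M=54.5000, payoff=0.5653, prob=0.010776
DUDU: M=40.8750, payoff=0.5653, prob=0.010776
UUDU: M=59.4050, payoff=15.7136, prob=0.080818
DDUU: M=37.5000, payoff=0.5653, prob=0.010776
UDUU: M=54.5000, payoff=15.7136, prob=0.080818
DUUU: M=48.5636, payoff=15.7136, prob=0.080818
UUUU: M=70.5791, payoff=0.0000, prob=0.606135
Price = Σ prob·payoff / R^4 = 3.846372 / 1.215506 = 3.1644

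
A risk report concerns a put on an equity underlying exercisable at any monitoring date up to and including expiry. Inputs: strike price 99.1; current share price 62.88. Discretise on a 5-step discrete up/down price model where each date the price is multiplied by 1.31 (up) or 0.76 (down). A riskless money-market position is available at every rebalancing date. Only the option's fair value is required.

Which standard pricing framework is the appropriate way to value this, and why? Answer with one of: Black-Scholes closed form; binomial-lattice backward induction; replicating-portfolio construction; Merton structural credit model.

Key observation: the defining feature is the embedded early-exercise option across 5 discrete dates on the spot-62.88 tree; pricing the strike-99.1 put means working backward with an exercise test at every node.

framework: binomial-lattice backward induction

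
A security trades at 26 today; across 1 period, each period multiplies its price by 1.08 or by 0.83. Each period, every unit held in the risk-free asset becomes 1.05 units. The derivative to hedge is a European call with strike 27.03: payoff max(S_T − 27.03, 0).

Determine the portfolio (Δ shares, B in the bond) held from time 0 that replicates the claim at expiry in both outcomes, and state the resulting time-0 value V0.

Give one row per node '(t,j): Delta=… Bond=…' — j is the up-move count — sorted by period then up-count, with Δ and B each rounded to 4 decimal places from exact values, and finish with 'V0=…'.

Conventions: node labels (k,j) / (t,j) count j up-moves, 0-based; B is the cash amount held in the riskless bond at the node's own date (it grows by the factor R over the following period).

(0,0): Delta=0.1615 Bond=-3.3200
V0=0.8800

The replicating-portfolio and risk-neutral prices coincide; use p* = (1.05−0.83)/(1.08−0.83) = 0.8800 for the latter.
Expiry values: V(1,0)=0.0000, V(1,1)=1.0500
(0,0): S=26.0000. Δ = (V_up−V_dn)/(S_up−S_dn) = (1.0500−0.0000)/(28.0800−21.5800) = 0.1615. V = [p*·1.0500 + (1−p*)·0.0000]/1.05 = 0.8800. B = V − Δ·S = -3.3200.
Check: Δ(0,0)·S0 + B(0,0) = 0.8800 = V0.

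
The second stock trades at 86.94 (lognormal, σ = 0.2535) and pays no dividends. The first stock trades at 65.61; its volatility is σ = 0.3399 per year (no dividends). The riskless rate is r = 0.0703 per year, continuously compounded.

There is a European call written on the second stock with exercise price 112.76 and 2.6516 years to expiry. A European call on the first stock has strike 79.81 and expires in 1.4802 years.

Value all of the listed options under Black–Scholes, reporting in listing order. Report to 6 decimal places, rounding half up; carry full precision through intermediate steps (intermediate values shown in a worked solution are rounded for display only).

[the second stock call K=112.76]
σ√T = 0.2535·√2.6516 = 0.412793
d₁ = (ln(S/K) + (r+σ²/2)T) / (σ√T) = (ln(86.94/112.76) + (0.0703+0.2535²/2)·2.6516) / 0.412793 = (-0.260043 + 0.271606) / 0.412793 = 0.028011
d₂ = d₁ − σ√T = 0.028011 − 0.412793 = -0.384781
e^{−rT} = 0.829935
N(d₁) = 0.511173,  N(d₂) = 0.350200
price = S·N(d₁) − K·e^{−rT}·N(d₂) = 44.441424 − 32.772923 = 11.668501
[the first stock call K=79.81]
σ√T = 0.3399·√1.4802 = 0.413534
d₁ = (ln(S/K) + (r+σ²/2)T) / (σ√T) = (ln(65.61/79.81) + (0.0703+0.3399²/2)·1.4802) / 0.413534 = (-0.195921 + 0.189563) / 0.413534 = -0.015373
d₂ = d₁ − σ√T = -0.015373 − 0.413534 = -0.428907
e^{−rT} = 0.901173
N(d₁) = 0.493867,  N(d₂) = 0.333995
price = S·N(d₁) − K·e^{−rT}·N(d₂) = 32.402626 − 24.021815 = 8.380811

price(the second stock call K=112.76) = 11.668501
price(the first stock call K=79.81) = 8.380811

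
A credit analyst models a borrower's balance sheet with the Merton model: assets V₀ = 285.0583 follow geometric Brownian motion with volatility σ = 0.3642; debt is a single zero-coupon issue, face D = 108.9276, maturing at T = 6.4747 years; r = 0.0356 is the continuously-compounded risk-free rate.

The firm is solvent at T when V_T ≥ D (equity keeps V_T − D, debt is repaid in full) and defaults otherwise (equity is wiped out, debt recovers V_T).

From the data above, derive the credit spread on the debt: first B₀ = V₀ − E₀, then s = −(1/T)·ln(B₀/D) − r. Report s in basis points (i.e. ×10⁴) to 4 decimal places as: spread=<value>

Apply the equity-as-call identities (strike 108.9276, horizon 6.4747 years):
d₁ = [ln(V₀/D) + (r + σ²/2)T] / (σ√T)
   = [ln(285.0583/108.9276) + (0.0356 + 0.5·0.3642²)·6.4747] / (0.3642·√6.4747)
   = [0.962010 + 0.659907] / 0.926723 = 1.750164
d₂ = d₁ − σ√T = 1.750164 − 0.926723 = 0.823442
N(d₁) = 0.959955,  N(d₂) = 0.794872,  e^(−rT) = 0.794137
E₀ = V₀·N(d₁) − D·e^(−rT)·N(d₂)
   = 285.0583·0.959955 − 108.9276·0.794137·0.794872 = 204.884025
B₀ = V₀ − E₀ = 285.0583 − 204.884025 = 80.174275
spread = −(1/T)·ln(B₀/D) − r = −(1/6.4747)·ln(80.174275/108.9276) − 0.0356 = 0.01173513
in basis points: 0.01173513 × 10⁴ = 117.3513 bp

spread=117.3513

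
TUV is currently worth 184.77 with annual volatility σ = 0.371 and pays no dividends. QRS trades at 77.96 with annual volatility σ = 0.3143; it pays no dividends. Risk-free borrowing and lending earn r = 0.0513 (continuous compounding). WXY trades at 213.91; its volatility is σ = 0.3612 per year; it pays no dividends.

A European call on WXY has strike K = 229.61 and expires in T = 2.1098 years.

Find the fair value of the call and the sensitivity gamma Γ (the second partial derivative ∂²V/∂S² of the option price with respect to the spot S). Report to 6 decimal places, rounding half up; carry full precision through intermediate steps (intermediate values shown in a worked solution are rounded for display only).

σ√T = 0.3612·√2.1098 = 0.524648
d₁ = (ln(S/K) + (r+σ²/2)T) / (σ√T) = (ln(213.91/229.61) + (0.0513+0.3612²/2)·2.1098) / 0.524648 = (-0.070827 + 0.245861) / 0.524648 = 0.333621
d₂ = d₁ − σ√T = 0.333621 − 0.524648 = -0.191027
e^{−rT} = 0.897419
N(d₁) = 0.630667,  N(d₂) = 0.424252
Call price V = S·N(d₁) − K·e^{−rT}·N(d₂) = 134.906046 − 87.419833 = 47.486213
φ(d₁) = (1/√(2π))·e^{−d₁²/2} = 0.377347
Γ = φ(d₁) / (S·σ·√T) = 0.003362

price = 47.486213
Γ = 0.003362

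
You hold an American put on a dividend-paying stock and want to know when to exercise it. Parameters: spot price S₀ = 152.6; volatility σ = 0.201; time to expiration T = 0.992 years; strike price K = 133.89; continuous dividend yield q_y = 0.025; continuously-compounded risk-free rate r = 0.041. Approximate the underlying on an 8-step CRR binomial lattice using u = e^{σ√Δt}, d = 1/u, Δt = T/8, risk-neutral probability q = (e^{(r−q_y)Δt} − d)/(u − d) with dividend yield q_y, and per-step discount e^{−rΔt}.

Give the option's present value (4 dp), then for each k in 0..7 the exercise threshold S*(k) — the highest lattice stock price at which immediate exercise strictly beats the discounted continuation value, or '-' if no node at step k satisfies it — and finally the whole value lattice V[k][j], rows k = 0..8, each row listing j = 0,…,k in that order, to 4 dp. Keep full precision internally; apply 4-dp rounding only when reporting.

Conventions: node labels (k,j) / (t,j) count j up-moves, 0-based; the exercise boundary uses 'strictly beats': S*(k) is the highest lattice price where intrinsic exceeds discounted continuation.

price = 3.7245
boundary = - - - - - 107.1172 114.9736 123.4063
tree:
3.7245
5.8742 1.5813
9.0428 2.7190 0.4431
13.5138 4.5986 0.8395 0.0453
19.4648 7.6135 1.5863 0.0903 0.0000
26.7728 12.2486 2.9879 0.1803 0.0000 0.0000
34.0924 18.9164 5.6081 0.3597 0.0000 0.0000 0.0000
40.9119 26.7728 10.4837 0.7179 0.0000 0.0000 0.0000 0.0000
47.2653 34.0924 18.9164 1.4326 0.0000 0.0000 0.0000 0.0000 0.0000

Δt=0.12400, u=1.07334, d=0.93167, q=0.49633, disc=e^(-rΔt)=0.99493
k=8 terminal: V=max(K-S,0) → 47.2653 34.0924 18.9164 1.4326 0.0000 0.0000 0.0000 0.0000 0.0000
k=7: j=0 S=92.9781 intr=40.9119 cont=40.5207 V=40.9119[EX]; j=1 S=107.1172 intr=26.7728 cont=26.4254 V=26.7728[EX]; j=2 S=123.4063 intr=10.4837 cont=10.1867 V=10.4837[EX]; j=3 S=142.1724 intr=0.0000 cont=0.7179 V=0.7179[hold]; j=4 S=163.7924 intr=0.0000 cont=0.0000 V=0.0000[hold]; j=5 S=188.7000 intr=0.0000 cont=0.0000 V=0.0000[hold]; j=6 S=217.3953 intr=0.0000 cont=0.0000 V=0.0000[hold]; j=7 S=250.4542 intr=0.0000 cont=0.0000 V=0.0000[hold]  S*(7)=123.4063
k=6: j=0 S=99.7976 intr=34.0924 cont=33.7224 V=34.0924[EX]; j=1 S=114.9736 intr=18.9164 cont=18.5933 V=18.9164[EX]; j=2 S=132.4574 intr=1.4326 cont=5.6081 V=5.6081[hold]; j=3 S=152.6000 intr=0.0000 cont=0.3597 V=0.3597[hold]; j=4 S=175.8056 intr=0.0000 cont=0.0000 V=0.0000[hold]; j=5 S=202.5401 intr=0.0000 cont=0.0000 V=0.0000[hold]; j=6 S=233.3400 intr=0.0000 cont=0.0000 V=0.0000[hold]  S*(6)=114.9736
k=5: j=0 S=107.1172 intr=26.7728 cont=26.4254 V=26.7728[EX]; j=1 S=123.4063 intr=10.4837 cont=12.2486 V=12.2486[hold]; j=2 S=142.1724 intr=0.0000 cont=2.9879 V=2.9879[hold]; j=3 S=163.7924 intr=0.0000 cont=0.1803 V=0.1803[hold]; j=4 S=188.7000 intr=0.0000 cont=0.0000 V=0.0000[hold]; j=5 S=217.3953 intr=0.0000 cont=0.0000 V=0.0000[hold]  S*(5)=107.1172
k=4: j=0 S=114.9736 intr=18.9164 cont=19.4648 V=19.4648[hold]; j=1 S=132.4574 intr=1.4326 cont=7.6135 V=7.6135[hold]; j=2 S=152.6000 intr=0.0000 cont=1.5863 V=1.5863[hold]; j=3 S=175.8056 intr=0.0000 cont=0.0903 V=0.0903[hold]; j=4 S=202.5401 intr=0.0000 cont=0.0000 V=0.0000[hold]  S*(4)=-
k=3: j=0 S=123.4063 intr=10.4837 cont=13.5138 V=13.5138[hold]; j=1 S=142.1724 intr=0.0000 cont=4.5986 V=4.5986[hold]; j=2 S=163.7924 intr=0.0000 cont=0.8395 V=0.8395[hold]; j=3 S=188.7000 intr=0.0000 cont=0.0453 V=0.0453[hold]  S*(3)=-
k=2: j=0 S=132.4574 intr=1.4326 cont=9.0428 V=9.0428[hold]; j=1 S=152.6000 intr=0.0000 cont=2.7190 V=2.7190[hold]; j=2 S=175.8056 intr=0.0000 cont=0.4431 V=0.4431[hold]  S*(2)=-
k=1: j=0 S=142.1724 intr=0.0000 cont=5.8742 V=5.8742[hold]; j=1 S=163.7924 intr=0.0000 cont=1.5813 V=1.5813[hold]  S*(1)=-
k=0: j=0 S=152.6000 intr=0.0000 cont=3.7245 V=3.7245[hold]  S*(0)=-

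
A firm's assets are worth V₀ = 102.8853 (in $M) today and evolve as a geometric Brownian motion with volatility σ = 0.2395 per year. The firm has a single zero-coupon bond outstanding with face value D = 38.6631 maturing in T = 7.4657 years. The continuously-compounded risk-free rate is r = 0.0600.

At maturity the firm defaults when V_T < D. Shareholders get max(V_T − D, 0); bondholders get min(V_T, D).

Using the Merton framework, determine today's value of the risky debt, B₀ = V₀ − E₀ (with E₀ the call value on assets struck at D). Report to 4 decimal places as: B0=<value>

With assets at 102.8853 and a single debt payment of 38.6631 at 7.4657 years:
d₁ = [ln(V₀/D) + (r + σ²/2)T] / (σ√T)
   = [ln(102.8853/38.6631) + (0.0600 + 0.5·0.2395²)·7.4657] / (0.2395·√7.4657)
   = [0.978729 + 0.662059] / 0.654396 = 2.507332
d₂ = d₁ − σ√T = 2.507332 − 0.654396 = 1.852935
N(d₁) = 0.993918,  N(d₂) = 0.968054,  e^(−rT) = 0.638942
E₀ = V₀·N(d₁) − D·e^(−rT)·N(d₂)
   = 102.8853·0.993918 − 38.6631·0.638942·0.968054 = 78.345222
B₀ = V₀ − E₀ = 102.8853 − 78.345222 = 24.540078

B0=24.5401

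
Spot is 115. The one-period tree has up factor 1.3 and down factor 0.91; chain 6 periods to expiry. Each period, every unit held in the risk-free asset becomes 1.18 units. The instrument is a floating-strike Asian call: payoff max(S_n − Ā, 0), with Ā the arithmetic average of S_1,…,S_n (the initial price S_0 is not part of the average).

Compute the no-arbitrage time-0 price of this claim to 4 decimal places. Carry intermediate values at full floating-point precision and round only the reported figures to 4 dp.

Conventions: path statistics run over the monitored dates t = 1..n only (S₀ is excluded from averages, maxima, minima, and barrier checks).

Set p* = 0.6923 (from d < R < u); the path-dependent value is the discounted p*-expectation over all price paths.
Enumerate all 2^6 = 64 price paths (U = up ×1.3, D = down ×0.91); each path with k up-moves has probability p*^k·(1−p*)^(6−k).
DDDDDD: Ā=83.7453, payoff=0.0000, prob=0.000849
UDDDDD: Ā=119.6362, payoff=0.0000, prob=0.001909
DUDDDD: Ā=112.1612, payoff=0.0000, prob=0.001909
UUDDDD: Ā=160.2303, payoff=0.0000, prob=0.004296
DDUDDD: Ā=105.3589, payoff=0.0000, prob=0.001909
UDUDDD: Ā=150.5128, payoff=0.0000, prob=0.004296
DUUDDD: Ā=143.0378, payoff=0.0000, prob=0.004296
UUUDDD: Ā=204.3397, payoff=0.0000, prob=0.009666
DDDUDD: Ā=99.1689, payoff=0.0000, prob=0.001909
UDDUDD: Ā=141.6699, payoff=0.0000, prob=0.004296
DUDUDD: Ā=134.1949, payoff=0.0000, prob=0.004296
UUDUDD: Ā=191.7069, payoff=0.0000, prob=0.009666
DDUUDD: Ā=127.3926, payoff=5.8828, prob=0.004296
UDUUDD: Ā=181.9894, payoff=8.4040, prob=0.009666
DUUUDD: Ā=174.5144, payoff=15.8790, prob=0.009666
UUUUDD: Ā=249.3063, payoff=22.6843, prob=0.021749
DDDDUD: Ā=93.5360, payoff=0.0000, prob=0.001909
UDDDUD: Ā=133.6228, payoff=0.0000, prob=0.004296
DUDDUD: Ā=126.1478, payoff=7.1276, prob=0.004296
UUDDUD: Ā=180.2111, payoff=10.1823, prob=0.009666
DDUDUD: Ā=119.3455, payoff=13.9299, prob=0.004296
UDUDUD: Ā=170.4936, payoff=19.8998, prob=0.009666
DUUDUD: Ā=163.0186, payoff=27.3748, prob=0.009666
UUUDUD: Ā=232.8838, payoff=39.1069, prob=0.021749
DDDUUD: Ā=113.1555, payoff=20.1199, prob=0.004296
UDDUUD: Ā=161.6507, payoff=28.7428, prob=0.009666
DUDUUD: Ā=154.1757, payoff=36.2178, prob=0.009666
UUDUUD: Ā=220.2510, payoff=51.7397, prob=0.021749
DDUUUD: Ā=147.3735, payoff=43.0200, prob=0.009666
UDUUUD: Ā=210.5335, payoff=61.4572, prob=0.021749
DUUUUD: Ā=203.0585, payoff=68.9322, prob=0.021749
UUUUUD: Ā=290.0836, payoff=98.4745, prob=0.048934
DDDDDU: Ā=88.4100, payoff=4.8828, prob=0.001909
UDDDDU: Ā=126.3000, payoff=6.9755, prob=0.004296
DUDDDU: Ā=118.8250, payoff=14.4505, prob=0.004296
UUDDDU: Ā=169.7500, payoff=20.6435, prob=0.009666
DDUDDU: Ā=112.0227, payoff=21.2527, prob=0.004296
UDUDDU: Ā=160.0325, payoff=30.3610, prob=0.009666
DUUDDU: Ā=152.5575, payoff=37.8360, prob=0.009666
UUUDDU: Ā=217.9392, payoff=54.0515, prob=0.021749
DDDUDU: Ā=105.8327, payoff=27.4428, prob=0.004296
UDDUDU: Ā=151.1895, payoff=39.2039, prob=0.009666
DUDUDU: Ā=143.7145, payoff=46.6789, prob=0.009666
UUDUDU: Ā=205.3065, payoff=66.6842, prob=0.021749
DDUUDU: Ā=136.9123, payoff=53.4812, prob=0.009666
UDUUDU: Ā=195.5890, payoff=76.4017, prob=0.021749
DUUUDU: Ā=188.1140, payoff=83.8767, prob=0.021749
UUUUDU: Ā=268.7342, payoff=119.8239, prob=0.048934
DDDDUU: Ā=100.1997, payoff=33.0757, prob=0.004296
UDDDUU: Ā=143.1425, payoff=47.2510, prob=0.009666
DUDDUU: Ā=135.6675, payoff=54.7260, prob=0.009666
UUDDUU: Ā=193.8107, payoff=78.1800, prob=0.021749
DDUDUU: Ā=128.8652, payoff=61.5283, prob=0.009666
UDUDUU: Ā=184.0932, payoff=87.8975, prob=0.021749
DUUDUU: Ā=176.6182, payoff=95.3725, prob=0.021749
UUUDUU: Ā=252.3117, payoff=136.2465, prob=0.048934
DDDUUU: Ā=122.6752, payoff=67.7183, prob=0.009666
UDDUUU: Ā=175.2502, payoff=96.7404, prob=0.021749
DUDUUU: Ā=167.7752, payoff=104.2154, prob=0.021749
UUDUUU: Ā=239.6789, payoff=148.8792, prob=0.048934
DDUUUU: Ā=160.9730, payoff=111.0177, prob=0.021749
UDUUUU: Ā=229.9614, payoff=158.5967, prob=0.048934
DUUUUU: Ā=222.4864, payoff=166.0717, prob=0.048934
UUUUUU: Ā=317.8377, payoff=237.2453, prob=0.110102
Price = Σ prob·payoff / R^6 = 97.460384 / 2.699554 = 36.1024

price = 36.1024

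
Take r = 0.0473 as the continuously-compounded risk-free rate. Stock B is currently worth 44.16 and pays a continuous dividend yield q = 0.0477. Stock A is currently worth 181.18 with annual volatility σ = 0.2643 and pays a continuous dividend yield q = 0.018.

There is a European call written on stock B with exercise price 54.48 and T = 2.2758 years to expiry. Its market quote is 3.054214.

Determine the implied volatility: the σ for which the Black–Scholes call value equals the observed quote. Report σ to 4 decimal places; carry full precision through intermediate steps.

At σ = 0.2541 the Black–Scholes value reproduces the quote:
σ√T = 0.2541·√2.2758 = 0.383329
d₁ = (ln(S/K) + (r−q+σ²/2)T) / (σ√T) = (ln(44.16/54.48) + (0.0473−0.0477+0.2541²/2)·2.2758) / 0.383329 = (-0.210014 + 0.072560) / 0.383329 = -0.358580
d₂ = d₁ − σ√T = -0.358580 − 0.383329 = -0.741909
e^{−rT} = 0.897946
e^{−qT} = 0.897129
N(d₁) = 0.359955,  N(d₂) = 0.229071
V = S·e^{−qT}·N(d₁) − K·e^{−rT}·N(d₂) = 14.260405 − 11.206191 = 3.054214 (the quoted price), and the Black–Scholes price is strictly increasing in σ, so σ is unique

sigma = 0.2541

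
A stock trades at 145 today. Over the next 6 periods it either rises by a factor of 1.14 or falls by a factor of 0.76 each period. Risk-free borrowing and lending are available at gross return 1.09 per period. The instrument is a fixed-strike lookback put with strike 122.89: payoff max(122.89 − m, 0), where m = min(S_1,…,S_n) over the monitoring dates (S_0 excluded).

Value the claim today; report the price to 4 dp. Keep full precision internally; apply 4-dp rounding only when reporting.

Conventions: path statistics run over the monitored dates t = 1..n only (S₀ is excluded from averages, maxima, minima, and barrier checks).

Risk-neutral up-probability p* = (R−d)/(u−d) = (1.09−0.76)/(1.14−0.76) = 0.8684; the claim prices as the p*-weighted sum of path payoffs discounted by R^6.
Enumerate all 2^6 = 64 price paths (U = up ×1.14, D = down ×0.76); each path with k up-moves has probability p*^k·(1−p*)^(6−k).
DDDDDD: m=27.9415, payoff=94.9485, prob=0.000005
UDDDDD: m=41.9122, payoff=80.9778, prob=0.000034
DUDDDD: m=41.9122, payoff=80.9778, prob=0.000034
UUDDDD: m=62.8684, payoff=60.0216, prob=0.000226
DDUDDD: m=41.9122, payoff=80.9778, prob=0.000034
UDUDDD: m=62.8684, payoff=60.0216, prob=0.000226
DUUDDD: m=62.8684, payoff=60.0216, prob=0.000226
UUUDDD: m=94.3025, payoff=28.5875, prob=0.001492
DDDUDD: m=41.9122, payoff=80.9778, prob=0.000034
UDDUDD: m=62.8684, payoff=60.0216, prob=0.000226
DUDUDD: m=62.8684, payoff=60.0216, prob=0.000226
UUDUDD: m=94.3025, payoff=28.5875, prob=0.001492
DDUUDD: m=62.8684, payoff=60.0216, prob=0.000226
UDUUDD: m=94.3025, payoff=28.5875, prob=0.001492
DUUUDD: m=94.3025, payoff=28.5875, prob=0.001492
UUUUDD: m=141.4538, payoff=0.0000, prob=0.009847
DDDDUD: m=41.9122, payoff=80.9778, prob=0.000034
UDDDUD: m=62.8684, payoff=60.0216, prob=0.000226
DUDDUD: m=62.8684, payoff=60.0216, prob=0.000226
UUDDUD: m=94.3025, payoff=28.5875, prob=0.001492
DDUDUD: m=62.8684, payoff=60.0216, prob=0.000226
UDUDUD: m=94.3025, payoff=28.5875, prob=0.001492
DUUDUD: m=94.3025, payoff=28.5875, prob=0.001492
UUUDUD: m=141.4538, payoff=0.0000, prob=0.009847
DDDUUD: m=62.8684, payoff=60.0216, prob=0.000226
UDDUUD: m=94.3025, payoff=28.5875, prob=0.001492
DUDUUD: m=94.3025, payoff=28.5875, prob=0.001492
UUDUUD: m=141.4538, payoff=0.0000, prob=0.009847
DDUUUD: m=83.7520, payoff=39.1380, prob=0.001492
UDUUUD: m=125.6280, payoff=0.0000, prob=0.009847
DUUUUD: m=110.2000, payoff=12.6900, prob=0.009847
UUUUUD: m=165.3000, payoff=0.0000, prob=0.064989
DDDDDU: m=36.7651, payoff=86.1249, prob=0.000034
UDDDDU: m=55.1477, payoff=67.7423, prob=0.000226
DUDDDU: m=55.1477, payoff=67.7423, prob=0.000226
UUDDDU: m=82.7215, payoff=40.1685, prob=0.001492
DDUDDU: m=55.1477, payoff=67.7423, prob=0.000226
UDUDDU: m=82.7215, payoff=40.1685, prob=0.001492
DUUDDU: m=82.7215, payoff=40.1685, prob=0.001492
UUUDDU: m=124.0823, payoff=0.0000, prob=0.009847
DDDUDU: m=55.1477, payoff=67.7423, prob=0.000226
UDDUDU: m=82.7215, payoff=40.1685, prob=0.001492
DUDUDU: m=82.7215, payoff=40.1685, prob=0.001492
UUDUDU: m=124.0823, payoff=0.0000, prob=0.009847
DDUUDU: m=82.7215, payoff=40.1685, prob=0.001492
UDUUDU: m=124.0823, payoff=0.0000, prob=0.009847
DUUUDU: m=110.2000, payoff=12.6900, prob=0.009847
UUUUDU: m=165.3000, payoff=0.0000, prob=0.064989
DDDDUU: m=48.3752, payoff=74.5148, prob=0.000226
UDDDUU: m=72.5627, payoff=50.3273, prob=0.001492
DUDDUU: m=72.5627, payoff=50.3273, prob=0.001492
UUDDUU: m=108.8441, payoff=14.0459, prob=0.009847
DDUDUU: m=72.5627, payoff=50.3273, prob=0.001492
UDUDUU: m=108.8441, payoff=14.0459, prob=0.009847
DUUDUU: m=108.8441, payoff=14.0459, prob=0.009847
UUUDUU: m=163.2661, payoff=0.0000, prob=0.064989
DDDUUU: m=63.6515, payoff=59.2385, prob=0.001492
UDDUUU: m=95.4773, payoff=27.4127, prob=0.009847
DUDUUU: m=95.4773, payoff=27.4127, prob=0.009847
UUDUUU: m=143.2159, payoff=0.0000, prob=0.064989
DDUUUU: m=83.7520, payoff=39.1380, prob=0.009847
UDUUUU: m=125.6280, payoff=0.0000, prob=0.064989
DUUUUU: m=110.2000, payoff=12.6900, prob=0.064989
UUUUUU: m=165.3000, payoff=0.0000, prob=0.428926
Price = Σ prob·payoff / R^6 = 3.761318 / 1.677100 = 2.2428

price = 2.2428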